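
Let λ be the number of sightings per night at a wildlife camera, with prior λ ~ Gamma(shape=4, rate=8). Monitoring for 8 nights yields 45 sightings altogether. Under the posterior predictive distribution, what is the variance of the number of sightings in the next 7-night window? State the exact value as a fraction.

Total count 45 over total exposure 8 nights.
Conjugate update: add total count to the shape and total exposure to the rate, giving Gamma(49, 16).
The posterior predictive for a window of length T is Negative Binomial with variance T·α'·(β'+T)/β'² = 7·49·23/256 = 7889/256.

7889/256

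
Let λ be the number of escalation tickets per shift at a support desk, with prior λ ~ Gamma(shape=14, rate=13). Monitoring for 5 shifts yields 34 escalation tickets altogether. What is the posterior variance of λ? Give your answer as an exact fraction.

Total count 34 over total exposure 5 shifts.
The Gamma prior is conjugate for the Poisson rate, so λ | data ~ Gamma(14+34, 13+5) = Gamma(48, 18).
Posterior variance = α'/β'² = 48/324 = 4/27.

4/27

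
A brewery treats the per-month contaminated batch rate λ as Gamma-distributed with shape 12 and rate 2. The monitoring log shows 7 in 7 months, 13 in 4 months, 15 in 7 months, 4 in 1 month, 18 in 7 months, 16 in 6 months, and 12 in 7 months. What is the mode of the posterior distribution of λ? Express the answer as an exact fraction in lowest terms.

96/41

Total count: 7 + 13 + 15 + 4 + 18 + 16 + 12 = 85.
Total exposure: 7 + 4 + 7 + 1 + 7 + 6 + 7 = 39 months.
The Gamma prior is conjugate for the Poisson rate, so λ | data ~ Gamma(12+85, 2+39) = Gamma(97, 41).
Posterior mode = (α'−1)/β' = 96/41.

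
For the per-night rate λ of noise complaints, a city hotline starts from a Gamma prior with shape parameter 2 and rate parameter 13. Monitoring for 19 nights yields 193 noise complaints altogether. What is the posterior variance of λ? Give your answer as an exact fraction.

195/1024

Total count 193 over total exposure 19 nights.
Posterior: α' = 2 + 193 = 195, β' = 13 + 19 = 32.
Posterior variance = α'/β'² = 195/1024.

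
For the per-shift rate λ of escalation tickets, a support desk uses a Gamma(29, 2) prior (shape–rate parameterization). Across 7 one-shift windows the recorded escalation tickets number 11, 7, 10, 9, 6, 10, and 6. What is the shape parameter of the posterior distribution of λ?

Total count: 11 + 7 + 10 + 9 + 6 + 10 + 6 = 59.
Total exposure: 7 shifts.
By Gamma–Poisson conjugacy, the posterior is Gamma(α + Σx, β + Σt) = Gamma(29 + 59, 2 + 7) = Gamma(88, 9).

88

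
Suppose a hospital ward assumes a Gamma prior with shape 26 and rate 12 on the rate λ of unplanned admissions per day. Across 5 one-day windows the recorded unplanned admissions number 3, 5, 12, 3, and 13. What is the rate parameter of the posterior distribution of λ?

Total count: 3 + 5 + 12 + 3 + 13 = 36.
Total exposure: 5 days.
Conjugate update: add total count to the shape and total exposure to the rate, giving Gamma(62, 17).

17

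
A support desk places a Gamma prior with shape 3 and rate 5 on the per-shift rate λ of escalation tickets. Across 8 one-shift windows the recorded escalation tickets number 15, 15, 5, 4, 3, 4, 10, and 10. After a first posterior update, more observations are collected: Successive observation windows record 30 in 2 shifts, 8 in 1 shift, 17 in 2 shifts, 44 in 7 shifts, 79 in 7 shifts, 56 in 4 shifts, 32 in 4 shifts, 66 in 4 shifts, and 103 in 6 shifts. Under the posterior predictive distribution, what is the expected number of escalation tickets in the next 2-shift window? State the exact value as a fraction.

504/25

Total count: 15 + 15 + 5 + 4 + 3 + 4 + 10 + 10 = 66.
Total exposure: 8 shifts.
After the first batch: Gamma(3 + 66, 5 + 8) = Gamma(69, 13).
Total count: 30 + 8 + 17 + 44 + 79 + 56 + 32 + 66 + 103 = 435.
Total exposure: 2 + 1 + 2 + 7 + 7 + 4 + 4 + 4 + 6 = 37 shifts.
After the second batch: Gamma(69 + 435, 13 + 37) = Gamma(504, 50).
Predictive mean over a 2-shift window = T·E[λ|data] = 2·504/50 = 504/25.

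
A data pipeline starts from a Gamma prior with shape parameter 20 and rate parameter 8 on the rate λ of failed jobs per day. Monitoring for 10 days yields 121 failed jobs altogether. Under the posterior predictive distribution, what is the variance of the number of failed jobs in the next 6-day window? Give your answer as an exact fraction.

188/3

Total count 121 over total exposure 10 days.
Posterior: α' = 20 + 121 = 141, β' = 8 + 10 = 18.
The posterior predictive for a window of length T is Negative Binomial with variance T·α'·(β'+T)/β'² = 6·141·24/324 = 188/3.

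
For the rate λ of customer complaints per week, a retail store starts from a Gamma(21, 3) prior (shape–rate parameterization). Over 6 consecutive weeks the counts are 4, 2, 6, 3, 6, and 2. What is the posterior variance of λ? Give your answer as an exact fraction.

44/81

Total count: 4 + 2 + 6 + 3 + 6 + 2 = 23.
Total exposure: 6 weeks.
Posterior: α' = 21 + 23 = 44, β' = 3 + 6 = 9.
Posterior variance = α'/β'² = 44/81.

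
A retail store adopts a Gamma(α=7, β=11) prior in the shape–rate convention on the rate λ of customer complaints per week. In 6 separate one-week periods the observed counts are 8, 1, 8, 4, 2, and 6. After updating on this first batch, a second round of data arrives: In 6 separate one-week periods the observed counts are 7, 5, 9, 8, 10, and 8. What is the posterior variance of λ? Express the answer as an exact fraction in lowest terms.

83/529

Total count: 8 + 1 + 8 + 4 + 2 + 6 = 29.
Total exposure: 6 weeks.
After the first batch: Gamma(7 + 29, 11 + 6) = Gamma(36, 17).
Total count: 7 + 5 + 9 + 8 + 10 + 8 = 47.
Total exposure: 6 weeks.
After the second batch: Gamma(36 + 47, 17 + 6) = Gamma(83, 23).
Posterior variance = α'/β'² = 83/529.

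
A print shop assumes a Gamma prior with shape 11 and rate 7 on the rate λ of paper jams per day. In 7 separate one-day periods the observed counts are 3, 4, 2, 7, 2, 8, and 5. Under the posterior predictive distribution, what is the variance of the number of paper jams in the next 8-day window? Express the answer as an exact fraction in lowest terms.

264/7

Total count: 3 + 4 + 2 + 7 + 2 + 8 + 5 = 31.
Total exposure: 7 days.
Posterior: α' = 11 + 31 = 42, β' = 7 + 7 = 14.
The posterior predictive for a window of length T is Negative Binomial with variance T·α'·(β'+T)/β'² = 8·42·22/196 = 264/7.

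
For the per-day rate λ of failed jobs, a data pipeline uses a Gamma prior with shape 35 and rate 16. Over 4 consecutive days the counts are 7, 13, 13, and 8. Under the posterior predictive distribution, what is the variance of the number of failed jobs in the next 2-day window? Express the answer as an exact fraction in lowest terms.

209/25

Total count: 7 + 13 + 13 + 8 = 41.
Total exposure: 4 days.
Posterior: α' = 35 + 41 = 76, β' = 16 + 4 = 20.
The posterior predictive for a window of length T is Negative Binomial with variance T·α'·(β'+T)/β'² = 2·76·22/400 = 209/25.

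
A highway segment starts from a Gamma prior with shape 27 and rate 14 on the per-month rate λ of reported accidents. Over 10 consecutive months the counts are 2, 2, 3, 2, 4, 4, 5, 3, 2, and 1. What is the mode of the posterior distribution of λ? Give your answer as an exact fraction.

Total count: 2 + 2 + 3 + 2 + 4 + 4 + 5 + 3 + 2 + 1 = 28.
Total exposure: 10 months.
By Gamma–Poisson conjugacy, the posterior is Gamma(α + Σx, β + Σt) = Gamma(27 + 28, 14 + 10) = Gamma(55, 24).
Posterior mode = (α'−1)/β' = 54/24 = 9/4.

9/4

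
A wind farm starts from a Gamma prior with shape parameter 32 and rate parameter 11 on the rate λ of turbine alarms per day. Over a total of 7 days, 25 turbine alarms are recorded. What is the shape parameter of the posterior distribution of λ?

57

Total count 25 over total exposure 7 days.
By Gamma–Poisson conjugacy, the posterior is Gamma(α + Σx, β + Σt) = Gamma(32 + 25, 11 + 7) = Gamma(57, 18).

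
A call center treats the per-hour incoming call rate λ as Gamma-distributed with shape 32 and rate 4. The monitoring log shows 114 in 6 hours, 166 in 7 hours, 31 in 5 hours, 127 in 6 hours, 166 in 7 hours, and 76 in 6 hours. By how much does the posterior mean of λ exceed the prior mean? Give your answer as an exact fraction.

Total count: 114 + 166 + 31 + 127 + 166 + 76 = 680.
Total exposure: 6 + 7 + 5 + 6 + 7 + 6 = 37 hours.
The Gamma prior is conjugate for the Poisson rate, so λ | data ~ Gamma(32+680, 4+37) = Gamma(712, 41).
Posterior mean = 712/41 = 712/41; prior mean = 32/4 = 8. Difference = 712/41 − 8 = 384/41.

384/41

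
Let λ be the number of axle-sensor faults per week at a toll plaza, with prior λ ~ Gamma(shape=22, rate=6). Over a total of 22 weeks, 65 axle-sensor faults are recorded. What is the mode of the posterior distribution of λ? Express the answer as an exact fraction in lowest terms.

Total count 65 over total exposure 22 weeks.
By Gamma–Poisson conjugacy, the posterior is Gamma(α + Σx, β + Σt) = Gamma(22 + 65, 6 + 22) = Gamma(87, 28).
Posterior mode = (α'−1)/β' = 86/28 = 43/14.

43/14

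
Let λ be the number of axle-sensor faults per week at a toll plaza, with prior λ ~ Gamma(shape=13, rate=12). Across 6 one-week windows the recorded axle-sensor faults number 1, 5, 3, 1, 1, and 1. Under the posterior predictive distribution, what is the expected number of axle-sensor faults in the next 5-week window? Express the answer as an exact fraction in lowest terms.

125/18

Total count: 1 + 5 + 3 + 1 + 1 + 1 = 12.
Total exposure: 6 weeks.
By Gamma–Poisson conjugacy, the posterior is Gamma(α + Σx, β + Σt) = Gamma(13 + 12, 12 + 6) = Gamma(25, 18).
Predictive mean over a 5-week window = T·E[λ|data] = 5·25/18 = 125/18.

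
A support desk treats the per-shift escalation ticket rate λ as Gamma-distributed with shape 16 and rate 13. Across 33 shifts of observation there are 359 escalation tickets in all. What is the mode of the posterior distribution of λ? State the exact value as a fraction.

Total count 359 over total exposure 33 shifts.
Posterior: α' = 16 + 359 = 375, β' = 13 + 33 = 46.
Posterior mode = (α'−1)/β' = 374/46 = 187/23.

187/23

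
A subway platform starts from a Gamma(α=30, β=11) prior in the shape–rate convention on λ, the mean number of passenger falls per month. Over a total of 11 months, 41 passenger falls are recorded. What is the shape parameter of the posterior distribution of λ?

Total count 41 over total exposure 11 months.
Posterior: α' = 30 + 41 = 71, β' = 11 + 11 = 22.

71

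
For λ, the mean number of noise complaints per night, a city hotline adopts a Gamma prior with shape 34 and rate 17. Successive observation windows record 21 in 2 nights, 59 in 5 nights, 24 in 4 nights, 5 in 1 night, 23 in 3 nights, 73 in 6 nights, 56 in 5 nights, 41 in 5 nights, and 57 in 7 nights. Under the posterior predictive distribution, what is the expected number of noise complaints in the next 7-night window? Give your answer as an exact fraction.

Total count: 21 + 59 + 24 + 5 + 23 + 73 + 56 + 41 + 57 = 359.
Total exposure: 2 + 5 + 4 + 1 + 3 + 6 + 5 + 5 + 7 = 38 nights.
Gamma(α, β) with Poisson data over total exposure Σt gives posterior Gamma(α+Σx, β+Σt) = Gamma(393, 55).
Predictive mean over a 7-night window = T·E[λ|data] = 7·393/55 = 2751/55.

2751/55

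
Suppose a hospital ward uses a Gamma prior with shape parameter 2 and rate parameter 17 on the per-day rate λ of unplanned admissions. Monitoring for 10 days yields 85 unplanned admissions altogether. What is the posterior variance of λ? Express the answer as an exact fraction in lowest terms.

29/243

Total count 85 over total exposure 10 days.
By Gamma–Poisson conjugacy, the posterior is Gamma(α + Σx, β + Σt) = Gamma(2 + 85, 17 + 10) = Gamma(87, 27).
Posterior variance = α'/β'² = 87/729 = 29/243.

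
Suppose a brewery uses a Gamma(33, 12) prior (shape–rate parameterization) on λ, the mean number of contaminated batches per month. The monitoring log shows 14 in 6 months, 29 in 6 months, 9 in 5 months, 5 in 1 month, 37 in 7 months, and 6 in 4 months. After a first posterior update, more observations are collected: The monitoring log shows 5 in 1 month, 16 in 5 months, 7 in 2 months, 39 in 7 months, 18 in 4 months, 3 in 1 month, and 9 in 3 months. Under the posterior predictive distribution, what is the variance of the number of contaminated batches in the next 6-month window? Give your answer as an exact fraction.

12075/512

Total count: 14 + 29 + 9 + 5 + 37 + 6 = 100.
Total exposure: 6 + 6 + 5 + 1 + 7 + 4 = 29 months.
After the first batch: Gamma(33 + 100, 12 + 29) = Gamma(133, 41).
Total count: 5 + 16 + 7 + 39 + 18 + 3 + 9 = 97.
Total exposure: 1 + 5 + 2 + 7 + 4 + 1 + 3 = 23 months.
After the second batch: Gamma(133 + 97, 41 + 23) = Gamma(230, 64).
The posterior predictive for a window of length T is Negative Binomial with variance T·α'·(β'+T)/β'² = 6·230·70/4096 = 12075/512.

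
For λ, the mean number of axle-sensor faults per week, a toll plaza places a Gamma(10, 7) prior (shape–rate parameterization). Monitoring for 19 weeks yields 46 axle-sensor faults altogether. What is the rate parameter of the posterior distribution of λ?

26

Total count 46 over total exposure 19 weeks.
Gamma(α, β) with Poisson data over total exposure Σt gives posterior Gamma(α+Σx, β+Σt) = Gamma(56, 26).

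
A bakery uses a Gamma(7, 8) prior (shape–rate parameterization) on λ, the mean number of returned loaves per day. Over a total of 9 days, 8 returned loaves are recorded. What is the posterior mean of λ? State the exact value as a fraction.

Total count 8 over total exposure 9 days.
By Gamma–Poisson conjugacy, the posterior is Gamma(α + Σx, β + Σt) = Gamma(7 + 8, 8 + 9) = Gamma(15, 17).
Posterior mean = α'/β' = 15/17.

15/17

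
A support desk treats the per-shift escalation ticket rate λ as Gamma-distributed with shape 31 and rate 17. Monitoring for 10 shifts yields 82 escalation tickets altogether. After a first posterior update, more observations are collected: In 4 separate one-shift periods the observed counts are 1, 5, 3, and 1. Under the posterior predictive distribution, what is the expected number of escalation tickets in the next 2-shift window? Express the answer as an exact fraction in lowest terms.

Total count 82 over total exposure 10 shifts.
After the first batch: Gamma(31 + 82, 17 + 10) = Gamma(113, 27).
Total count: 1 + 5 + 3 + 1 = 10.
Total exposure: 4 shifts.
After the second batch: Gamma(113 + 10, 27 + 4) = Gamma(123, 31).
Predictive mean over a 2-shift window = T·E[λ|data] = 2·123/31 = 246/31.

246/31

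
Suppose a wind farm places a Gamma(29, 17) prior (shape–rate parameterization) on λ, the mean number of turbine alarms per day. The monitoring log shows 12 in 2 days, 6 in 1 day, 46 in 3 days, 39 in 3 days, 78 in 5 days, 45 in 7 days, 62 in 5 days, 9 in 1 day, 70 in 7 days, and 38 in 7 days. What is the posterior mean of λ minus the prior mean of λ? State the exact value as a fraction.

2848/493

Total count: 12 + 6 + 46 + 39 + 78 + 45 + 62 + 9 + 70 + 38 = 405.
Total exposure: 2 + 1 + 3 + 3 + 5 + 7 + 5 + 1 + 7 + 7 = 41 days.
Posterior: α' = 29 + 405 = 434, β' = 17 + 41 = 58.
Posterior mean = 434/58 = 217/29; prior mean = 29/17 = 29/17. Difference = 217/29 − 29/17 = 2848/493.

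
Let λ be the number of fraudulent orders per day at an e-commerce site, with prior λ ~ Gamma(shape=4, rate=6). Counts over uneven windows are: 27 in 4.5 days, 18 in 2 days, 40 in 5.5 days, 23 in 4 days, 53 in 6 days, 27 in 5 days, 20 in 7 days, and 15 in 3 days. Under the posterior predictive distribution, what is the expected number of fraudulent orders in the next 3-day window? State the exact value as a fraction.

681/43

Total count: 27 + 18 + 40 + 23 + 53 + 27 + 20 + 15 = 223.
Total exposure: 4.5 + 2 + 5.5 + 4 + 6 + 5 + 7 + 3 = 37 days.
Posterior: α' = 4 + 223 = 227, β' = 6 + 37 = 43.
Predictive mean over a 3-day window = T·E[λ|data] = 3·227/43 = 681/43.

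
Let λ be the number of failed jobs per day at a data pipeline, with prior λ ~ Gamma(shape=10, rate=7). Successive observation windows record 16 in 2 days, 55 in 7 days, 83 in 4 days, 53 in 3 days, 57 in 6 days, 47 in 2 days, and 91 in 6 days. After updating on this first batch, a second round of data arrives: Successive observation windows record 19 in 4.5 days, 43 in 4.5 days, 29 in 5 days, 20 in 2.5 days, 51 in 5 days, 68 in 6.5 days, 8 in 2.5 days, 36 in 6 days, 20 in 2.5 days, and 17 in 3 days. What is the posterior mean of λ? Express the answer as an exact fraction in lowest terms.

Total count: 16 + 55 + 83 + 53 + 57 + 47 + 91 = 402.
Total exposure: 2 + 7 + 4 + 3 + 6 + 2 + 6 = 30 days.
After the first batch: Gamma(10 + 402, 7 + 30) = Gamma(412, 37).
Total count: 19 + 43 + 29 + 20 + 51 + 68 + 8 + 36 + 20 + 17 = 311.
Total exposure: 4.5 + 4.5 + 5 + 2.5 + 5 + 6.5 + 2.5 + 6 + 2.5 + 3 = 42 days.
After the second batch: Gamma(412 + 311, 37 + 42) = Gamma(723, 79).
Posterior mean = α'/β' = 723/79.

723/79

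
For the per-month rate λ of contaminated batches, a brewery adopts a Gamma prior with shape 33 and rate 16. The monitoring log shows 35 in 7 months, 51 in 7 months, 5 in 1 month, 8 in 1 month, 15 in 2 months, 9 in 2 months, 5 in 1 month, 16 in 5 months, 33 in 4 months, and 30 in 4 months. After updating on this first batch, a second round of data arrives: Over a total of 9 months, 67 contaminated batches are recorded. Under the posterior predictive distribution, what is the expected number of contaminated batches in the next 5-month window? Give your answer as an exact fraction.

Total count: 35 + 51 + 5 + 8 + 15 + 9 + 5 + 16 + 33 + 30 = 207.
Total exposure: 7 + 7 + 1 + 1 + 2 + 2 + 1 + 5 + 4 + 4 = 34 months.
After the first batch: Gamma(33 + 207, 16 + 34) = Gamma(240, 50).
Total count 67 over total exposure 9 months.
After the second batch: Gamma(240 + 67, 50 + 9) = Gamma(307, 59).
Predictive mean over a 5-month window = T·E[λ|data] = 5·307/59 = 1535/59.

1535/59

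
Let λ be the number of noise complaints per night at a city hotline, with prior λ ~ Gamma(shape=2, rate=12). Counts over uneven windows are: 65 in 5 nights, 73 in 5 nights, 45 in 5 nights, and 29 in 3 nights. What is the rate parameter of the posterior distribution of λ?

Total count: 65 + 73 + 45 + 29 = 212.
Total exposure: 5 + 5 + 5 + 3 = 18 nights.
The Gamma prior is conjugate for the Poisson rate, so λ | data ~ Gamma(2+212, 12+18) = Gamma(214, 30).

30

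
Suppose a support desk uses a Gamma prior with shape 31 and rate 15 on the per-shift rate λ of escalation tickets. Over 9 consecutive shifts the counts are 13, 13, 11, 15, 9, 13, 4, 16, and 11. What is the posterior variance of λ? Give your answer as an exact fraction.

17/72

Total count: 13 + 13 + 11 + 15 + 9 + 13 + 4 + 16 + 11 = 105.
Total exposure: 9 shifts.
Gamma(α, β) with Poisson data over total exposure Σt gives posterior Gamma(α+Σx, β+Σt) = Gamma(136, 24).
Posterior variance = α'/β'² = 136/576 = 17/72.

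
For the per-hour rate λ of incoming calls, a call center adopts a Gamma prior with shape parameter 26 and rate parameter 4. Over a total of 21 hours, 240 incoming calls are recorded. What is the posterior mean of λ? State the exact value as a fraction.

266/25

Total count 240 over total exposure 21 hours.
The Gamma prior is conjugate for the Poisson rate, so λ | data ~ Gamma(26+240, 4+21) = Gamma(266, 25).
Posterior mean = α'/β' = 266/25.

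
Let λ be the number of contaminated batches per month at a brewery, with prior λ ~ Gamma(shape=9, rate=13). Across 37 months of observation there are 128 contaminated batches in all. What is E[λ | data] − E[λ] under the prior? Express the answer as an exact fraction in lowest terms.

1331/650

Total count 128 over total exposure 37 months.
The Gamma prior is conjugate for the Poisson rate, so λ | data ~ Gamma(9+128, 13+37) = Gamma(137, 50).
Posterior mean = 137/50 = 137/50; prior mean = 9/13 = 9/13. Difference = 137/50 − 9/13 = 1331/650.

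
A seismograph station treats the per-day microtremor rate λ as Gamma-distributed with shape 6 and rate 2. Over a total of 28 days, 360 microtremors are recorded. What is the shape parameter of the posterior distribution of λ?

Total count 360 over total exposure 28 days.
Conjugate update: add total count to the shape and total exposure to the rate, giving Gamma(366, 30).

366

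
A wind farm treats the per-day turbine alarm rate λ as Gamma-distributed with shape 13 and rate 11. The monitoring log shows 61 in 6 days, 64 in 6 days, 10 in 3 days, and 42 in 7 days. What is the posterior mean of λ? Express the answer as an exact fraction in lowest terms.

190/33

Total count: 61 + 64 + 10 + 42 = 177.
Total exposure: 6 + 6 + 3 + 7 = 22 days.
Conjugate update: add total count to the shape and total exposure to the rate, giving Gamma(190, 33).
Posterior mean = α'/β' = 190/33.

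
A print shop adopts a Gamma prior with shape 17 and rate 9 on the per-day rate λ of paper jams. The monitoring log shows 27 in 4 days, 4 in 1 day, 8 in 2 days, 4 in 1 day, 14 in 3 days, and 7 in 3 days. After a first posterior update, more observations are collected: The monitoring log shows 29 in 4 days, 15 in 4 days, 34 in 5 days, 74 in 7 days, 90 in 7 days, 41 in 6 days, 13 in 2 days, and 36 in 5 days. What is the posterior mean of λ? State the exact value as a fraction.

59/9

Total count: 27 + 4 + 8 + 4 + 14 + 7 = 64.
Total exposure: 4 + 1 + 2 + 1 + 3 + 3 = 14 days.
After the first batch: Gamma(17 + 64, 9 + 14) = Gamma(81, 23).
Total count: 29 + 15 + 34 + 74 + 90 + 41 + 13 + 36 = 332.
Total exposure: 4 + 4 + 5 + 7 + 7 + 6 + 2 + 5 = 40 days.
After the second batch: Gamma(81 + 332, 23 + 40) = Gamma(413, 63).
Posterior mean = α'/β' = 413/63 = 59/9.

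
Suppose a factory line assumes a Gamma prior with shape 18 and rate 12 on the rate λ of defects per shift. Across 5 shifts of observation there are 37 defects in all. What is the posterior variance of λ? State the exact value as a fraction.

55/289

Total count 37 over total exposure 5 shifts.
Conjugate update: add total count to the shape and total exposure to the rate, giving Gamma(55, 17).
Posterior variance = α'/β'² = 55/289.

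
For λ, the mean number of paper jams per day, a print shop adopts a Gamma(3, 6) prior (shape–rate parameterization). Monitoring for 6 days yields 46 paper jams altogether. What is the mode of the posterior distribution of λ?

Total count 46 over total exposure 6 days.
The Gamma prior is conjugate for the Poisson rate, so λ | data ~ Gamma(3+46, 6+6) = Gamma(49, 12).
Posterior mode = (α'−1)/β' = 48/12 = 4.

4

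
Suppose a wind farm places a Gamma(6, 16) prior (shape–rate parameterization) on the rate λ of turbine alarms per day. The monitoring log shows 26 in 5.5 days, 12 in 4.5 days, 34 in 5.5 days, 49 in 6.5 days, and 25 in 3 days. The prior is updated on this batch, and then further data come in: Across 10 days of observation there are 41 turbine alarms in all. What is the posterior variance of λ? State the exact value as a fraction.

Total count: 26 + 12 + 34 + 49 + 25 = 146.
Total exposure: 5.5 + 4.5 + 5.5 + 6.5 + 3 = 25 days.
After the first batch: Gamma(6 + 146, 16 + 25) = Gamma(152, 41).
Total count 41 over total exposure 10 days.
After the second batch: Gamma(152 + 41, 41 + 10) = Gamma(193, 51).
Posterior variance = α'/β'² = 193/2601.

193/2601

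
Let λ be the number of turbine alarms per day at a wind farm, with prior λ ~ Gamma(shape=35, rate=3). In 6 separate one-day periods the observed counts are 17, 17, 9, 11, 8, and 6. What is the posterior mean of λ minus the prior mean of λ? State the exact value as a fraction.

-2/9

Total count: 17 + 17 + 9 + 11 + 8 + 6 = 68.
Total exposure: 6 days.
The Gamma prior is conjugate for the Poisson rate, so λ | data ~ Gamma(35+68, 3+6) = Gamma(103, 9).
Posterior mean = 103/9 = 103/9; prior mean = 35/3 = 35/3. Difference = 103/9 − 35/3 = -2/9.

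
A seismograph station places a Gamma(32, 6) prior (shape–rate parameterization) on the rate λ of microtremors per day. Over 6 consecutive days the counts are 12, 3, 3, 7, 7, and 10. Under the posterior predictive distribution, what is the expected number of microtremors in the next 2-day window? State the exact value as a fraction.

37/3

Total count: 12 + 3 + 3 + 7 + 7 + 10 = 42.
Total exposure: 6 days.
Conjugate update: add total count to the shape and total exposure to the rate, giving Gamma(74, 12).
Predictive mean over a 2-day window = T·E[λ|data] = 2·74/12 = 37/3.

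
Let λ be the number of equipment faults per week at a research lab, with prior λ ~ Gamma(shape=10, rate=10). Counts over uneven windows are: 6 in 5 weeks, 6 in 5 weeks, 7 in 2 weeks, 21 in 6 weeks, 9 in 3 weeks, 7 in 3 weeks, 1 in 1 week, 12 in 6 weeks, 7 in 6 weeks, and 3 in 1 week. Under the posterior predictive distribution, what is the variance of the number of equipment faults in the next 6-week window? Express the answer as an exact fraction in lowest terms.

Total count: 6 + 6 + 7 + 21 + 9 + 7 + 1 + 12 + 7 + 3 = 79.
Total exposure: 5 + 5 + 2 + 6 + 3 + 3 + 1 + 6 + 6 + 1 = 38 weeks.
Posterior: α' = 10 + 79 = 89, β' = 10 + 38 = 48.
The posterior predictive for a window of length T is Negative Binomial with variance T·α'·(β'+T)/β'² = 6·89·54/2304 = 801/64.

801/64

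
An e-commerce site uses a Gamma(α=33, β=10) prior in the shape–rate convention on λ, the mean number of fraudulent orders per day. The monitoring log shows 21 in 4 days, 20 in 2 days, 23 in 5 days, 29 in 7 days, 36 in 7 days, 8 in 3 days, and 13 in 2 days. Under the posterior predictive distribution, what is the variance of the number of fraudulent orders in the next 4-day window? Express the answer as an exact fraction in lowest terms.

2013/100

Total count: 21 + 20 + 23 + 29 + 36 + 8 + 13 = 150.
Total exposure: 4 + 2 + 5 + 7 + 7 + 3 + 2 = 30 days.
Gamma(α, β) with Poisson data over total exposure Σt gives posterior Gamma(α+Σx, β+Σt) = Gamma(183, 40).
The posterior predictive for a window of length T is Negative Binomial with variance T·α'·(β'+T)/β'² = 4·183·44/1600 = 2013/100.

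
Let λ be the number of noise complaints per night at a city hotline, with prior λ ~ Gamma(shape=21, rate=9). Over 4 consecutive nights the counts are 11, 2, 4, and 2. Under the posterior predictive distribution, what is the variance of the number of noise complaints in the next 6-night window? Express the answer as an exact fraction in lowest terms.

4560/169

Total count: 11 + 2 + 4 + 2 = 19.
Total exposure: 4 nights.
By Gamma–Poisson conjugacy, the posterior is Gamma(α + Σx, β + Σt) = Gamma(21 + 19, 9 + 4) = Gamma(40, 13).
The posterior predictive for a window of length T is Negative Binomial with variance T·α'·(β'+T)/β'² = 6·40·19/169 = 4560/169.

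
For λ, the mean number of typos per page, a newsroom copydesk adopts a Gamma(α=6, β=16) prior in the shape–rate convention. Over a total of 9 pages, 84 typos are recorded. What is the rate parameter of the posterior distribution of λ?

25

Total count 84 over total exposure 9 pages.
Gamma(α, β) with Poisson data over total exposure Σt gives posterior Gamma(α+Σx, β+Σt) = Gamma(90, 25).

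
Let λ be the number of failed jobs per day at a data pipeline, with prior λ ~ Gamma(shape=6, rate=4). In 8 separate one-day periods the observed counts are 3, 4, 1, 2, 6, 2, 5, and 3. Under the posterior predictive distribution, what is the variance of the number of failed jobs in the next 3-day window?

Total count: 3 + 4 + 1 + 2 + 6 + 2 + 5 + 3 = 26.
Total exposure: 8 days.
Posterior: α' = 6 + 26 = 32, β' = 4 + 8 = 12.
The posterior predictive for a window of length T is Negative Binomial with variance T·α'·(β'+T)/β'² = 3·32·15/144 = 10.

10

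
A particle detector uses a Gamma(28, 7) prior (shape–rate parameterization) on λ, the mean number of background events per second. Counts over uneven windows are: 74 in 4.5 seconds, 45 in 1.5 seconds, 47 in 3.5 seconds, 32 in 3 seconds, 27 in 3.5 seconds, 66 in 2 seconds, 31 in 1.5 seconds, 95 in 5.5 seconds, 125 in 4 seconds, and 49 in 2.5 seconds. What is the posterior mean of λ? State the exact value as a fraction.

Total count: 74 + 45 + 47 + 32 + 27 + 66 + 31 + 95 + 125 + 49 = 591.
Total exposure: 4.5 + 1.5 + 3.5 + 3 + 3.5 + 2 + 1.5 + 5.5 + 4 + 2.5 = 31.5 seconds.
The Gamma prior is conjugate for the Poisson rate, so λ | data ~ Gamma(28+591, 7+31.5) = Gamma(619, 77/2).
Posterior mean = α'/β' = 619/(77/2) = 1238/77.

1238/77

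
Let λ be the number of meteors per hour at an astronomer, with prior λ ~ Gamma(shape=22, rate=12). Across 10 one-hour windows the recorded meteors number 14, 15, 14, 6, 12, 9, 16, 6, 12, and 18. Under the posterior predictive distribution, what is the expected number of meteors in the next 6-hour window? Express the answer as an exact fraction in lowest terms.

Total count: 14 + 15 + 14 + 6 + 12 + 9 + 16 + 6 + 12 + 18 = 122.
Total exposure: 10 hours.
Conjugate update: add total count to the shape and total exposure to the rate, giving Gamma(144, 22).
Predictive mean over a 6-hour window = T·E[λ|data] = 6·144/22 = 432/11.

432/11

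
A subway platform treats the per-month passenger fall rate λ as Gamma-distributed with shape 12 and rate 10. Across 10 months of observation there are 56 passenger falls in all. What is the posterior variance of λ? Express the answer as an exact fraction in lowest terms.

Total count 56 over total exposure 10 months.
Conjugate update: add total count to the shape and total exposure to the rate, giving Gamma(68, 20).
Posterior variance = α'/β'² = 68/400 = 17/100.

17/100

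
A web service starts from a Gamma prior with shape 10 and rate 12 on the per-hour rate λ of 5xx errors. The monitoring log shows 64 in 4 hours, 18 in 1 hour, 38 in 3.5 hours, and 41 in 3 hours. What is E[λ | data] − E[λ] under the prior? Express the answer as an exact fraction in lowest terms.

1817/282

Total count: 64 + 18 + 38 + 41 = 161.
Total exposure: 4 + 1 + 3.5 + 3 = 11.5 hours.
Gamma(α, β) with Poisson data over total exposure Σt gives posterior Gamma(α+Σx, β+Σt) = Gamma(171, 47/2).
Posterior mean = 171/(47/2) = 342/47; prior mean = 10/12 = 5/6. Difference = 342/47 − 5/6 = 1817/282.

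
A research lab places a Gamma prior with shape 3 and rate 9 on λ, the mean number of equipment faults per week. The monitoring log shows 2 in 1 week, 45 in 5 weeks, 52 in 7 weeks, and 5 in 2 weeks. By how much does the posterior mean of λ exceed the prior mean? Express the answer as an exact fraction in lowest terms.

Total count: 2 + 45 + 52 + 5 = 104.
Total exposure: 1 + 5 + 7 + 2 = 15 weeks.
Posterior: α' = 3 + 104 = 107, β' = 9 + 15 = 24.
Posterior mean = 107/24 = 107/24; prior mean = 3/9 = 1/3. Difference = 107/24 − 1/3 = 33/8.

33/8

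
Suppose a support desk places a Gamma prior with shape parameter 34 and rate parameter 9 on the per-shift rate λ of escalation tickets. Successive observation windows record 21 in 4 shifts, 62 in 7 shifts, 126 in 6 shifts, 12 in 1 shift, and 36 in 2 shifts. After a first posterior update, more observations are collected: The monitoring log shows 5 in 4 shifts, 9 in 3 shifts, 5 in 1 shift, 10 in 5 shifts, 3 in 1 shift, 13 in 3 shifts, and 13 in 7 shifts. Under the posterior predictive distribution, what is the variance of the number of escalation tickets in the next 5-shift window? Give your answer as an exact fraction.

Total count: 21 + 62 + 126 + 12 + 36 = 257.
Total exposure: 4 + 7 + 6 + 1 + 2 = 20 shifts.
After the first batch: Gamma(34 + 257, 9 + 20) = Gamma(291, 29).
Total count: 5 + 9 + 5 + 10 + 3 + 13 + 13 = 58.
Total exposure: 4 + 3 + 1 + 5 + 1 + 3 + 7 = 24 shifts.
After the second batch: Gamma(291 + 58, 29 + 24) = Gamma(349, 53).
The posterior predictive for a window of length T is Negative Binomial with variance T·α'·(β'+T)/β'² = 5·349·58/2809 = 101210/2809.

101210/2809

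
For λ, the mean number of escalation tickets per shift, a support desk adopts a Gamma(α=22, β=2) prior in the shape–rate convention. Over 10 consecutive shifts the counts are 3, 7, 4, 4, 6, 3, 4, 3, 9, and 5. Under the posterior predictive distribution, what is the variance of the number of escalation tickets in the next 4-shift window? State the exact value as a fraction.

Total count: 3 + 7 + 4 + 4 + 6 + 3 + 4 + 3 + 9 + 5 = 48.
Total exposure: 10 shifts.
The Gamma prior is conjugate for the Poisson rate, so λ | data ~ Gamma(22+48, 2+10) = Gamma(70, 12).
The posterior predictive for a window of length T is Negative Binomial with variance T·α'·(β'+T)/β'² = 4·70·16/144 = 280/9.

280/9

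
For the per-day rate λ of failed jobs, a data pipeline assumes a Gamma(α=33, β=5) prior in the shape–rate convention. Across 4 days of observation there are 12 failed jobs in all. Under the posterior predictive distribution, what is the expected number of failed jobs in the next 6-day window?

Total count 12 over total exposure 4 days.
By Gamma–Poisson conjugacy, the posterior is Gamma(α + Σx, β + Σt) = Gamma(33 + 12, 5 + 4) = Gamma(45, 9).
Predictive mean over a 6-day window = T·E[λ|data] = 6·45/9 = 30.

30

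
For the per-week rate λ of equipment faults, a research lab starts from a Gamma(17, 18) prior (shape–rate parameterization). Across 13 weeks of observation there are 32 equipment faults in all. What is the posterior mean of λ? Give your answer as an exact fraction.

49/31

Total count 32 over total exposure 13 weeks.
Conjugate update: add total count to the shape and total exposure to the rate, giving Gamma(49, 31).
Posterior mean = α'/β' = 49/31.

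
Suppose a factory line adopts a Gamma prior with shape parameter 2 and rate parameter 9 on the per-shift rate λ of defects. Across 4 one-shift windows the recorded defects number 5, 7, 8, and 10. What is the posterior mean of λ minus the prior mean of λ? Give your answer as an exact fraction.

Total count: 5 + 7 + 8 + 10 = 30.
Total exposure: 4 shifts.
By Gamma–Poisson conjugacy, the posterior is Gamma(α + Σx, β + Σt) = Gamma(2 + 30, 9 + 4) = Gamma(32, 13).
Posterior mean = 32/13 = 32/13; prior mean = 2/9 = 2/9. Difference = 32/13 − 2/9 = 262/117.

262/117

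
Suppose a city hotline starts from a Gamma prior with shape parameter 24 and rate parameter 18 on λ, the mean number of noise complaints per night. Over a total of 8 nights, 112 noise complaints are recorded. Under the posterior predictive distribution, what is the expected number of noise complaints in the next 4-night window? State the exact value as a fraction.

Total count 112 over total exposure 8 nights.
Posterior: α' = 24 + 112 = 136, β' = 18 + 8 = 26.
Predictive mean over a 4-night window = T·E[λ|data] = 4·136/26 = 272/13.

272/13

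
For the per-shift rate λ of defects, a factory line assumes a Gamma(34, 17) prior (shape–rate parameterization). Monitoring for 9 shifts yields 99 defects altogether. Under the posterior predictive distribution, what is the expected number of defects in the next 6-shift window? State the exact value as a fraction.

Total count 99 over total exposure 9 shifts.
The Gamma prior is conjugate for the Poisson rate, so λ | data ~ Gamma(34+99, 17+9) = Gamma(133, 26).
Predictive mean over a 6-shift window = T·E[λ|data] = 6·133/26 = 399/13.

399/13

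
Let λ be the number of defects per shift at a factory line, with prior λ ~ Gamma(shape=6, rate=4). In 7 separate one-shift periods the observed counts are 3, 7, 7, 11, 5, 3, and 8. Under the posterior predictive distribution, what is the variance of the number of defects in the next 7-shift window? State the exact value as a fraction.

Total count: 3 + 7 + 7 + 11 + 5 + 3 + 8 = 44.
Total exposure: 7 shifts.
The Gamma prior is conjugate for the Poisson rate, so λ | data ~ Gamma(6+44, 4+7) = Gamma(50, 11).
The posterior predictive for a window of length T is Negative Binomial with variance T·α'·(β'+T)/β'² = 7·50·18/121 = 6300/121.

6300/121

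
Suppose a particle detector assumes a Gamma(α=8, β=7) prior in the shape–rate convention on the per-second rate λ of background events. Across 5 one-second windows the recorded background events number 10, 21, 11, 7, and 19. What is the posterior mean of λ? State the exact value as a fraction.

19/3

Total count: 10 + 21 + 11 + 7 + 19 = 68.
Total exposure: 5 seconds.
Conjugate update: add total count to the shape and total exposure to the rate, giving Gamma(76, 12).
Posterior mean = α'/β' = 76/12 = 19/3.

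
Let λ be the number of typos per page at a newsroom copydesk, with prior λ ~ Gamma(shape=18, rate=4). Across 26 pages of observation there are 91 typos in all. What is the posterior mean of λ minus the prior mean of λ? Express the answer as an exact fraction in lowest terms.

Total count 91 over total exposure 26 pages.
Posterior: α' = 18 + 91 = 109, β' = 4 + 26 = 30.
Posterior mean = 109/30 = 109/30; prior mean = 18/4 = 9/2. Difference = 109/30 − 9/2 = -13/15.

-13/15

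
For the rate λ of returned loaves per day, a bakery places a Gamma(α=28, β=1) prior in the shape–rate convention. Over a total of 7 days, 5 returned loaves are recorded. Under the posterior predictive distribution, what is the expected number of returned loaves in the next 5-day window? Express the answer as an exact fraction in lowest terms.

165/8

Total count 5 over total exposure 7 days.
By Gamma–Poisson conjugacy, the posterior is Gamma(α + Σx, β + Σt) = Gamma(28 + 5, 1 + 7) = Gamma(33, 8).
Predictive mean over a 5-day window = T·E[λ|data] = 5·33/8 = 165/8.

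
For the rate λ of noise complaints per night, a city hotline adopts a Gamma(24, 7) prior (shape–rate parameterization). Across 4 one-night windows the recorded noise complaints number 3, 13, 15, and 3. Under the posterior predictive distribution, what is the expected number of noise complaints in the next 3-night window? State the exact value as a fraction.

174/11

Total count: 3 + 13 + 15 + 3 = 34.
Total exposure: 4 nights.
Conjugate update: add total count to the shape and total exposure to the rate, giving Gamma(58, 11).
Predictive mean over a 3-night window = T·E[λ|data] = 3·58/11 = 174/11.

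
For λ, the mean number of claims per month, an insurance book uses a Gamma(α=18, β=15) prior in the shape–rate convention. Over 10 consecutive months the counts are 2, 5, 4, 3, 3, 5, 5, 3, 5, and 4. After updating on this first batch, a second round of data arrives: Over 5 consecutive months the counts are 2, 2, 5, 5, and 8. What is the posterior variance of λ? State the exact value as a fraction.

79/900

Total count: 2 + 5 + 4 + 3 + 3 + 5 + 5 + 3 + 5 + 4 = 39.
Total exposure: 10 months.
After the first batch: Gamma(18 + 39, 15 + 10) = Gamma(57, 25).
Total count: 2 + 2 + 5 + 5 + 8 = 22.
Total exposure: 5 months.
After the second batch: Gamma(57 + 22, 25 + 5) = Gamma(79, 30).
Posterior variance = α'/β'² = 79/900.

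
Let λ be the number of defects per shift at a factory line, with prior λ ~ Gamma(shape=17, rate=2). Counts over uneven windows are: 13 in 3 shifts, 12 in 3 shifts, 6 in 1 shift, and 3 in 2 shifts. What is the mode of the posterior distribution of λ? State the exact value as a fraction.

50/11

Total count: 13 + 12 + 6 + 3 = 34.
Total exposure: 3 + 3 + 1 + 2 = 9 shifts.
Conjugate update: add total count to the shape and total exposure to the rate, giving Gamma(51, 11).
Posterior mode = (α'−1)/β' = 50/11.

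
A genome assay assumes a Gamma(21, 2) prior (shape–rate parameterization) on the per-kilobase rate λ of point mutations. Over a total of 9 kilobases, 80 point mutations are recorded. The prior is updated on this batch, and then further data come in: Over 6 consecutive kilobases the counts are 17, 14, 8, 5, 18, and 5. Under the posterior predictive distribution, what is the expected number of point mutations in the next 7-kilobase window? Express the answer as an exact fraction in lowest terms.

Total count 80 over total exposure 9 kilobases.
After the first batch: Gamma(21 + 80, 2 + 9) = Gamma(101, 11).
Total count: 17 + 14 + 8 + 5 + 18 + 5 = 67.
Total exposure: 6 kilobases.
After the second batch: Gamma(101 + 67, 11 + 6) = Gamma(168, 17).
Predictive mean over a 7-kilobase window = T·E[λ|data] = 7·168/17 = 1176/17.

1176/17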